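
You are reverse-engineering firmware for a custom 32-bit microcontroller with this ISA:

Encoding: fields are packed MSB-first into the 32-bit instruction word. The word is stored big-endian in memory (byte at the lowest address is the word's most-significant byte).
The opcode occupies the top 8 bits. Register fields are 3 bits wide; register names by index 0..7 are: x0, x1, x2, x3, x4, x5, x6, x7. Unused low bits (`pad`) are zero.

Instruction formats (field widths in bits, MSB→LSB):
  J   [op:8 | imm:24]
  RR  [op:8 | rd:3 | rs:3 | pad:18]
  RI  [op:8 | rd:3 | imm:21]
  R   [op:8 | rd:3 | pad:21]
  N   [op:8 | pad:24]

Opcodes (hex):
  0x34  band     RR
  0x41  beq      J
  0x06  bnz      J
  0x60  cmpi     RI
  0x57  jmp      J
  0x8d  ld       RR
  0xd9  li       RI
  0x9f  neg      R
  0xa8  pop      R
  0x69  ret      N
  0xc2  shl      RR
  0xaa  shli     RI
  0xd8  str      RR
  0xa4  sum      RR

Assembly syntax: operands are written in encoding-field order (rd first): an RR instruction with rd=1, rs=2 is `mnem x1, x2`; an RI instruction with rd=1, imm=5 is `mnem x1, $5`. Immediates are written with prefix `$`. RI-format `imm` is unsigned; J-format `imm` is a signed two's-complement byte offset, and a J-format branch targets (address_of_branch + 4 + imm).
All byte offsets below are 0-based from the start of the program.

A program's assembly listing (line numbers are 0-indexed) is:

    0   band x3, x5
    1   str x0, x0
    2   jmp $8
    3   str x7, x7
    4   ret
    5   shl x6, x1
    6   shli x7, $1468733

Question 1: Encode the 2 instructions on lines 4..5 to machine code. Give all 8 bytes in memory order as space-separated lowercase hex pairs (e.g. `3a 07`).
line 4 (ret): pack op=0x69:8|pad=0:24 = 0x69000000; big→ 69 00 00 00
line 5 (shl): pack op=0xc2:8|rd=6:3|rs=1:3|pad=0:18 = 0xc2c40000; big→ c2 c4 00 00

69 00 00 00 c2 c4 00 00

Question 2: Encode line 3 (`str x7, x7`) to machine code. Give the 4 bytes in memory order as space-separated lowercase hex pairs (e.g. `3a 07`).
d8 fc 00 00

line 3 (str): pack op=0xd8:8|rd=7:3|rs=7:3|pad=0:18 = 0xd8fc0000; big→ d8 fc 00 00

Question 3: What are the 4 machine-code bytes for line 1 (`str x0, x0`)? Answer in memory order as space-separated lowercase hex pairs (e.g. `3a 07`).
d8 00 00 00

line 1 (str): pack op=0xd8:8|rd=0:3|rs=0:3|pad=0:18 = 0xd8000000; big→ d8 00 00 00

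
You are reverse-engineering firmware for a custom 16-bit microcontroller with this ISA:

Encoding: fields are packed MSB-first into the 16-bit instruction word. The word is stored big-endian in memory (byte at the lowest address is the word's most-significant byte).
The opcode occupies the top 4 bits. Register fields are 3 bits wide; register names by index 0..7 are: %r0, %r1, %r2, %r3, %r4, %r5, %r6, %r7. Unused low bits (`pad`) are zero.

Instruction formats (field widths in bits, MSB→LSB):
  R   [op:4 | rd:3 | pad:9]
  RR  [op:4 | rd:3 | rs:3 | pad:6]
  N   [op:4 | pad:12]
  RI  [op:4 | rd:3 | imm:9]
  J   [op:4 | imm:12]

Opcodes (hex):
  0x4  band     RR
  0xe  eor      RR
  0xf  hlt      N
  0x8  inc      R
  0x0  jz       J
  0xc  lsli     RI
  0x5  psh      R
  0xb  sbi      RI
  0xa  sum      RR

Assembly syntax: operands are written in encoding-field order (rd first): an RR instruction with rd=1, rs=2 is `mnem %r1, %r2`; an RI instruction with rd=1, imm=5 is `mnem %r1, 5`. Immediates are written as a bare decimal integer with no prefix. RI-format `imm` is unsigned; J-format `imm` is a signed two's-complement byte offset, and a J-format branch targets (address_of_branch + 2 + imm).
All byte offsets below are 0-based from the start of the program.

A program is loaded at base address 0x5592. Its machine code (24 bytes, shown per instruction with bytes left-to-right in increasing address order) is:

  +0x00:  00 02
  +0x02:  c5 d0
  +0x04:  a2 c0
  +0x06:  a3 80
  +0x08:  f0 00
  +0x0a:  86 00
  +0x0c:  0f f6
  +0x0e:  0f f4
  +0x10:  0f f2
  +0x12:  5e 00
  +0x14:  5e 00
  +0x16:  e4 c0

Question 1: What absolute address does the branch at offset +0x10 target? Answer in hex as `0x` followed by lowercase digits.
+0x10: 0f f2 ⇒ word 0x0ff2 (big)
  opcode bits[15:12]=0x0: jz/J
  imm: (w>>0)&0xfff=0xff2 (s12→-14) → -14
  target = base 0x5592 + off 0x10 + 2 + imm -14 = 0x5596

0x5596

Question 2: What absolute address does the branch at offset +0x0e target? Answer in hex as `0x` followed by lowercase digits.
0x5596

off 0x0e: read 0f f4 as big → 0x0ff4
  opcode bits[15:12]=0x0: jz/J
  [11:0] imm=4084 (s12→-12) = -12
  target = base 0x5592 + off 0x0e + 2 + imm -12 = 0x5596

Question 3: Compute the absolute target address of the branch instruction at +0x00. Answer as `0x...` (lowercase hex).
off 0x00: read 00 02 as big → 0x0002
  top 4b → 0x0 → jz [J]
  imm@[11:0]=0x2 ⇒ 2
  target = base 0x5592 + off 0x00 + 2 + imm 2 = 0x5596

0x5596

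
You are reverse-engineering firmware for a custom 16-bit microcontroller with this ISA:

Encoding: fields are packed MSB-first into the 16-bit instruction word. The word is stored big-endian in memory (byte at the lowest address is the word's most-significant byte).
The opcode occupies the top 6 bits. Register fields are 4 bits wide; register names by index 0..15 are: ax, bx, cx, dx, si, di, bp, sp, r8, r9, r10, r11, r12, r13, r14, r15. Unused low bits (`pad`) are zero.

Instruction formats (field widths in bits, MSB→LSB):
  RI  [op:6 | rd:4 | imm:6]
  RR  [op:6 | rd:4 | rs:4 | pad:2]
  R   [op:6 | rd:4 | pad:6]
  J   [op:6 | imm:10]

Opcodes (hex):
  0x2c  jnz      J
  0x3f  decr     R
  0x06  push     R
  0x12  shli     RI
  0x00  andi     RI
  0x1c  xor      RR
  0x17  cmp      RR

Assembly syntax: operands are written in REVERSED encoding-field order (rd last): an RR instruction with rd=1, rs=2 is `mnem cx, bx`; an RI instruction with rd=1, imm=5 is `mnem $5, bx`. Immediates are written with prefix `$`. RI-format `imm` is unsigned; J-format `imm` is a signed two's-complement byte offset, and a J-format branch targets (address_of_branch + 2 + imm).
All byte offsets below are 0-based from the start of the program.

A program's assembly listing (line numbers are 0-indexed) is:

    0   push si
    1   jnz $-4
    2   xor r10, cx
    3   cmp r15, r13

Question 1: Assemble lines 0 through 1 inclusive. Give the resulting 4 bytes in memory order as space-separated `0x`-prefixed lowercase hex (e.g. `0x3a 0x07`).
L0: push op=0x6:6|rd=4:4|pad=0:6 ⇒ 0x1900 ⇒ big 19 00
L1: jnz op=0x2c:6|imm=-4:10 ⇒ 0xb3fc ⇒ big b3 fc

0x19 0x00 0xb3 0xfc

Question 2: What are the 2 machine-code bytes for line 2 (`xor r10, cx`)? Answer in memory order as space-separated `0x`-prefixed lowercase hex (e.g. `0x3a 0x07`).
0x70 0xa8

line 2 (xor): pack op=0x1c:6|rd=2:4|rs=10:4|pad=0:2 = 0x70a8; big→ 70 a8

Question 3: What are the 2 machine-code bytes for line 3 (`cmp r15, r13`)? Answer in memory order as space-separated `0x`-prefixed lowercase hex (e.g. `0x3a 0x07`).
L3: cmp op=0x17:6|rd=13:4|rs=15:4|pad=0:2 ⇒ 0x5f7c ⇒ big 5f 7c

0x5f 0x7c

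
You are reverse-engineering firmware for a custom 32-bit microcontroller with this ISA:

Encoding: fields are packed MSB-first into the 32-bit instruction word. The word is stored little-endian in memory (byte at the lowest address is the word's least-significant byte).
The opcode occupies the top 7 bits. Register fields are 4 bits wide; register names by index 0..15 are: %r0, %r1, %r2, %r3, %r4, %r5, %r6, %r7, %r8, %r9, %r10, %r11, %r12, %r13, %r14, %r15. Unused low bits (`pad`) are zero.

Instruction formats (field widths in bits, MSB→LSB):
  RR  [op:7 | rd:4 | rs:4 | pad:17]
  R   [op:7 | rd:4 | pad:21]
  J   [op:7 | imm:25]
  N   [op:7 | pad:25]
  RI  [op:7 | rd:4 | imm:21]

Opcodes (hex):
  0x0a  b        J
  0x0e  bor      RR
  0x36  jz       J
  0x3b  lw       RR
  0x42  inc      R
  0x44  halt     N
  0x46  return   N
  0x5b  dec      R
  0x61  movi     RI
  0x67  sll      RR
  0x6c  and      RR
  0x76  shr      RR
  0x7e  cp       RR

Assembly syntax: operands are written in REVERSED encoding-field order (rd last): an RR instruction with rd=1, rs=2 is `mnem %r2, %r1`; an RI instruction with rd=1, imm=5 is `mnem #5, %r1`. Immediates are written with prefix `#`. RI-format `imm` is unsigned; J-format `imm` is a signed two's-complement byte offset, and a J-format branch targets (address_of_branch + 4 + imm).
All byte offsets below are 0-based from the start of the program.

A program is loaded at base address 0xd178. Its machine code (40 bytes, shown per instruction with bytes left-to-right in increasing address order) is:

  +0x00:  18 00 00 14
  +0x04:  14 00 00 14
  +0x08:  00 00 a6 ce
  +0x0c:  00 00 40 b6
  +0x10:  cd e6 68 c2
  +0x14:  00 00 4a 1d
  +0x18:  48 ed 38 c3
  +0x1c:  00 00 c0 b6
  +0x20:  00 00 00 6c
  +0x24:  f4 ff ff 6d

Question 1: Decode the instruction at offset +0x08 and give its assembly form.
off 0x08: read 00 00 a6 ce as little → 0xcea60000
  op=0xcea60000>>25=0x67 ⇒ sll (RR)
  rd@[24:21]=0x5 ⇒ %r5
  rs@[20:17]=0x3 ⇒ %r3

sll %r3, %r5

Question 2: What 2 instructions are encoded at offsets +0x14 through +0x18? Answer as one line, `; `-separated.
bor %r5, %r10; movi #1633608, %r9

off 0x14: read 00 00 4a 1d as little → 0x1d4a0000
  opcode bits[31:25]=0xe: bor/RR
  [24:21] rd=10 = %r10
  [20:17] rs=5 = %r5
off 0x18: read 48 ed 38 c3 as little → 0xc338ed48
  opcode bits[31:25]=0x61: movi/RI
  [24:21] rd=9 = %r9
  [20:0] imm=1633608 = #1633608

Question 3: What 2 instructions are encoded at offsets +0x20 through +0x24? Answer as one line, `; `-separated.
off 0x20: read 00 00 00 6c as little → 0x6c000000
  op=0x6c000000>>25=0x36 ⇒ jz (J)
  [24:0] imm=0 = #0
off 0x24: read f4 ff ff 6d as little → 0x6dfffff4
  op=0x6dfffff4>>25=0x36 ⇒ jz (J)
  [24:0] imm=33554420 (s25→-12) = #-12

jz #0; jz #-12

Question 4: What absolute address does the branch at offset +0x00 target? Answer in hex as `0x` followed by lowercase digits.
0xd194

off 0x00: read 18 00 00 14 as little → 0x14000018
  op=0x14000018>>25=0xa ⇒ b (J)
  imm@[24:0]=0x18 ⇒ #24
  target = base 0xd178 + off 0x00 + 4 + imm 24 = 0xd194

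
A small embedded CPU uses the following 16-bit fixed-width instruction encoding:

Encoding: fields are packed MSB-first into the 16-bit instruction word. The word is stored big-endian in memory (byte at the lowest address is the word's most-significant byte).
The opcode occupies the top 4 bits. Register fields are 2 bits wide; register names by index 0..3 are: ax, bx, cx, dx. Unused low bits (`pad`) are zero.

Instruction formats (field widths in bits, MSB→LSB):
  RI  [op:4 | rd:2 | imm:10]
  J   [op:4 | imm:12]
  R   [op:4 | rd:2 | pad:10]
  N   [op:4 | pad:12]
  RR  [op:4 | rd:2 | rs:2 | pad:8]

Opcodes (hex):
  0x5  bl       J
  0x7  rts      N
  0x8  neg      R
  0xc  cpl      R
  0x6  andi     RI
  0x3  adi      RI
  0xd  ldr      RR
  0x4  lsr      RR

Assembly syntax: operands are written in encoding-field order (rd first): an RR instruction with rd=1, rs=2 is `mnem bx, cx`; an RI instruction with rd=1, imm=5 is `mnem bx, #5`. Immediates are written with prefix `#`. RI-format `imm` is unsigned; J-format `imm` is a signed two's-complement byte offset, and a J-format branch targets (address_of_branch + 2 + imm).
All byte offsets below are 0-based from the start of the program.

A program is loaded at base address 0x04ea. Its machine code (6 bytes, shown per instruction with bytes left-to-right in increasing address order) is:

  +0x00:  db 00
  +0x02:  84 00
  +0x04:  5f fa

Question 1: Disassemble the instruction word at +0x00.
ldr cx, dx

+0x00: db 00 ⇒ word 0xdb00 (big)
  op=0xdb00>>12=0xd ⇒ ldr (RR)
  [11:10] rd=2 = cx
  [9:8] rs=3 = dx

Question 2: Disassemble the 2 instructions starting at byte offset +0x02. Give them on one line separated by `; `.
@+02  big-endian(84 00) = 0x8400
  op=0x8400>>12=0x8 ⇒ neg (R)
  rd@[11:10]=0x1 ⇒ bx
@+04  big-endian(5f fa) = 0x5ffa
  op=0x5ffa>>12=0x5 ⇒ bl (J)
  imm@[11:0]=0xffa (s12→-6) ⇒ #-6

neg bx; bl #-6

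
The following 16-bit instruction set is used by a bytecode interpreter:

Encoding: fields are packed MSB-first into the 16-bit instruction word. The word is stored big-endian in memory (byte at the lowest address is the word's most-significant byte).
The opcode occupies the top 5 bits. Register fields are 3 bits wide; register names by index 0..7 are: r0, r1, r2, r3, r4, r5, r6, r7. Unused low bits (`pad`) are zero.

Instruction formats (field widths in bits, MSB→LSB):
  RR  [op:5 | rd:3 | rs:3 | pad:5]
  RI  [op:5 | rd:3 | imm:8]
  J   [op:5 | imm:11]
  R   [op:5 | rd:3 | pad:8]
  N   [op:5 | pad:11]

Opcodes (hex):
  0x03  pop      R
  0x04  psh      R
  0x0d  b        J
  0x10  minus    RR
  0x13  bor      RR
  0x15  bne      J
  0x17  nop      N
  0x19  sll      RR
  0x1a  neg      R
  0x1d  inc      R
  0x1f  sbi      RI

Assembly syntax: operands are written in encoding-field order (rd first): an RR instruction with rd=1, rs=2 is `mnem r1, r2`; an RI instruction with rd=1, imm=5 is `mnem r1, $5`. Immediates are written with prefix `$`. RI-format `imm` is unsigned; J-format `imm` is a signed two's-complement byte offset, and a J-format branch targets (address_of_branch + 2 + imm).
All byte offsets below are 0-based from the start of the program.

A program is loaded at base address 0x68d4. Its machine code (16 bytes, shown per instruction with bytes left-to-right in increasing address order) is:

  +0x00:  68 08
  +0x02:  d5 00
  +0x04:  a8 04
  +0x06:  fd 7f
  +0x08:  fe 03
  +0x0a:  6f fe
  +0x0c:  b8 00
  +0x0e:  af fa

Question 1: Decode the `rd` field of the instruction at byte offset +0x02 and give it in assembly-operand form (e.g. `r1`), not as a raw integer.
+0x02: d5 00 ⇒ word 0xd500 (big)
  opcode bits[15:11]=0x1a: neg/R
  rd: (w>>8)&0x7=0x5 → r5

r5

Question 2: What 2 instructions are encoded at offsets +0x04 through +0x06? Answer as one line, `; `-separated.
@+04  big-endian(a8 04) = 0xa804
  top 5b → 0x15 → bne [J]
  imm: (w>>0)&0x7ff=0x4 → $4
@+06  big-endian(fd 7f) = 0xfd7f
  top 5b → 0x1f → sbi [RI]
  rd: (w>>8)&0x7=0x5 → r5
  imm: (w>>0)&0xff=0x7f → $127

bne $4; sbi r5, $127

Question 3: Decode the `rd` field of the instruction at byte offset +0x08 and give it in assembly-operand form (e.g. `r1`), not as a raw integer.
off 0x08: read fe 03 as big → 0xfe03
  opcode bits[15:11]=0x1f: sbi/RI
  rd: (w>>8)&0x7=0x6 → r6
  imm: (w>>0)&0xff=0x3 → $3

r6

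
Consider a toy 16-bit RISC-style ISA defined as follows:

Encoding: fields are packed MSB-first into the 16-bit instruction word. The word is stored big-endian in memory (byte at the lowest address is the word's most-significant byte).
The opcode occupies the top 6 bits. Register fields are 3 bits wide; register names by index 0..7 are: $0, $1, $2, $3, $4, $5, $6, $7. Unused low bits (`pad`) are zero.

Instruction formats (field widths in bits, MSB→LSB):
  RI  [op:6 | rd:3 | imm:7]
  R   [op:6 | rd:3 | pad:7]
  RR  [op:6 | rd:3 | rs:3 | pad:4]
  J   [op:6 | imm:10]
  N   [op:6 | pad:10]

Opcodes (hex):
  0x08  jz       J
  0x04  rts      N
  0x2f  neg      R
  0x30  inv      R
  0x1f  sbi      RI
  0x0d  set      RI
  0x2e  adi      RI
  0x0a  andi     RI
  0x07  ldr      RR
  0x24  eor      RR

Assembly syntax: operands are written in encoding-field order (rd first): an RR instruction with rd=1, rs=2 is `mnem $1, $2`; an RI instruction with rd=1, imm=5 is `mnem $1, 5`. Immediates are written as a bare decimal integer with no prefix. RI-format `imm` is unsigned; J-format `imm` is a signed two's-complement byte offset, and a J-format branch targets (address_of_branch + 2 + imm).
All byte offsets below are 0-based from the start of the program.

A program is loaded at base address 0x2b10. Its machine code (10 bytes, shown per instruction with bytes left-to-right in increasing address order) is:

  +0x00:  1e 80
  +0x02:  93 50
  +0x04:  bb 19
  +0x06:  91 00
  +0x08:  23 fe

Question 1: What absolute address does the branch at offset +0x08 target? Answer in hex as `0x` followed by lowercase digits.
0x2b18

[08] 23 fe → 0x23fe
  opcode bits[15:10]=0x8: jz/J
  [9:0] imm=1022 (s10→-2) = -2
  target = base 0x2b10 + off 0x08 + 2 + imm -2 = 0x2b18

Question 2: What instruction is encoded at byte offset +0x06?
+0x06: 91 00 ⇒ word 0x9100 (big)
  opcode bits[15:10]=0x24: eor/RR
  rd: (w>>7)&0x7=0x2 → $2
  rs: (w>>4)&0x7=0x0 → $0

eor $2, $0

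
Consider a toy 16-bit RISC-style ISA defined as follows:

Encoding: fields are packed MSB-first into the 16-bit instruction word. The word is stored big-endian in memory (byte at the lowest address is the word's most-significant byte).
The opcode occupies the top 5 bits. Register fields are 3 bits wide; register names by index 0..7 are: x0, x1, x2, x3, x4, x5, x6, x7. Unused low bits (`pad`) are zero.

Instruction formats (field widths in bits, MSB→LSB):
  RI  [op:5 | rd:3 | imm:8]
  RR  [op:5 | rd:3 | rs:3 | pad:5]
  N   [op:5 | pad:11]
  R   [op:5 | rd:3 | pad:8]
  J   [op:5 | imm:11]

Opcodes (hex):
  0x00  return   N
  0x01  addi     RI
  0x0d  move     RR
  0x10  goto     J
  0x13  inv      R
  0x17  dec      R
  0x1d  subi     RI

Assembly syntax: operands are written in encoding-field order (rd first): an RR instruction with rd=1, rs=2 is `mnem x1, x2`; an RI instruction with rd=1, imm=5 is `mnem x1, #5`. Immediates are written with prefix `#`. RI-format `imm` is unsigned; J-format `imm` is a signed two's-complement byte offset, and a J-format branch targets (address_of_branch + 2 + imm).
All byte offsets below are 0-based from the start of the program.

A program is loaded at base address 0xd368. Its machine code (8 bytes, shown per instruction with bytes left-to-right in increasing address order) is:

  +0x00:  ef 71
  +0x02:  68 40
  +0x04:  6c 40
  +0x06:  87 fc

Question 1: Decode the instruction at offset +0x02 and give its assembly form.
move x0, x2

[02] 68 40 → 0x6840
  top 5b → 0xd → move [RR]
  rd: (w>>8)&0x7=0x0 → x0
  rs: (w>>5)&0x7=0x2 → x2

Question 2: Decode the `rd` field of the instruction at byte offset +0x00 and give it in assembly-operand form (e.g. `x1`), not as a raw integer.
+0x00: ef 71 ⇒ word 0xef71 (big)
  op=0xef71>>11=0x1d ⇒ subi (RI)
  rd: (w>>8)&0x7=0x7 → x7
  imm: (w>>0)&0xff=0x71 → #113

x7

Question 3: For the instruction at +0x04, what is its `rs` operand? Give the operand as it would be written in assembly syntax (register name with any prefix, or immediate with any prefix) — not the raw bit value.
+0x04: 6c 40 ⇒ word 0x6c40 (big)
  opcode bits[15:11]=0xd: move/RR
  rd: (w>>8)&0x7=0x4 → x4
  rs: (w>>5)&0x7=0x2 → x2

x2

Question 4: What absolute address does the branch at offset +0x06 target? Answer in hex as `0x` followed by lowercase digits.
0xd36c

+0x06: 87 fc ⇒ word 0x87fc (big)
  op=0x87fc>>11=0x10 ⇒ goto (J)
  [10:0] imm=2044 (s11→-4) = #-4
  target = base 0xd368 + off 0x06 + 2 + imm -4 = 0xd36c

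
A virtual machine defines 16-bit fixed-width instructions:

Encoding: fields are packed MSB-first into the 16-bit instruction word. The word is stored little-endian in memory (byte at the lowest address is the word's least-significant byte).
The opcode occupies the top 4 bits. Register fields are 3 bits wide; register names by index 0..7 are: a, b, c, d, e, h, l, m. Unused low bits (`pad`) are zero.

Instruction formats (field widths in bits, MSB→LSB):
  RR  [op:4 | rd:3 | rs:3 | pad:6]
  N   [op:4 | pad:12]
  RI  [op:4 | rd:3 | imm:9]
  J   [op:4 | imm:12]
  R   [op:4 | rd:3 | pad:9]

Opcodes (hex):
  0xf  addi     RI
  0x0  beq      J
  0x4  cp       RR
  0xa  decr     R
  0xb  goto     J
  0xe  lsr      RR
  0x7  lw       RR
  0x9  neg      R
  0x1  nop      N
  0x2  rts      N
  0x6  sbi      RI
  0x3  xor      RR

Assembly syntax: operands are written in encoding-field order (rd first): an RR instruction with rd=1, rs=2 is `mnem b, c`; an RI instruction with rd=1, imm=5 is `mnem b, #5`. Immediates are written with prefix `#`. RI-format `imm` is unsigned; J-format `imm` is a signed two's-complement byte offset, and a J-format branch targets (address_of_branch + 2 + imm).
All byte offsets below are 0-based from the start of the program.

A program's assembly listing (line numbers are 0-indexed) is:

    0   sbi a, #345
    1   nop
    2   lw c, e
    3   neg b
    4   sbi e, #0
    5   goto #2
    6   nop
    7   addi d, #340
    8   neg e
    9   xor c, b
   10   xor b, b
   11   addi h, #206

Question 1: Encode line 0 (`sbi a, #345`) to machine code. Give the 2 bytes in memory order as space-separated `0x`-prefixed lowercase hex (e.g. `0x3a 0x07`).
0x59 0x61

L0: sbi op=0x6:4|rd=0:3|imm=345:9 ⇒ 0x6159 ⇒ little 59 61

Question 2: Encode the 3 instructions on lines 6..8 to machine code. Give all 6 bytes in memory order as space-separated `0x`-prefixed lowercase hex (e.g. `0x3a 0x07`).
6. nop fields op=0x1:4|pad=0:12 → word 1000h → 00 10
7. addi fields op=0xf:4|rd=3:3|imm=340:9 → word f754h → 54 f7
8. neg fields op=0x9:4|rd=4:3|pad=0:9 → word 9800h → 00 98

0x00 0x10 0x54 0xf7 0x00 0x98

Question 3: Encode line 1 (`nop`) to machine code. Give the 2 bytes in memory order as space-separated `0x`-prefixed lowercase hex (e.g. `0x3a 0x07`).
0x00 0x10

line 1 (nop): pack op=0x1:4|pad=0:12 = 0x1000; little→ 00 10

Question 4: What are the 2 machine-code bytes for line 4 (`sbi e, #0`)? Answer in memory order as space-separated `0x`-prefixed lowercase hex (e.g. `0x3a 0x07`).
4. sbi fields op=0x6:4|rd=4:3|imm=0:9 → word 6800h → 00 68

0x00 0x68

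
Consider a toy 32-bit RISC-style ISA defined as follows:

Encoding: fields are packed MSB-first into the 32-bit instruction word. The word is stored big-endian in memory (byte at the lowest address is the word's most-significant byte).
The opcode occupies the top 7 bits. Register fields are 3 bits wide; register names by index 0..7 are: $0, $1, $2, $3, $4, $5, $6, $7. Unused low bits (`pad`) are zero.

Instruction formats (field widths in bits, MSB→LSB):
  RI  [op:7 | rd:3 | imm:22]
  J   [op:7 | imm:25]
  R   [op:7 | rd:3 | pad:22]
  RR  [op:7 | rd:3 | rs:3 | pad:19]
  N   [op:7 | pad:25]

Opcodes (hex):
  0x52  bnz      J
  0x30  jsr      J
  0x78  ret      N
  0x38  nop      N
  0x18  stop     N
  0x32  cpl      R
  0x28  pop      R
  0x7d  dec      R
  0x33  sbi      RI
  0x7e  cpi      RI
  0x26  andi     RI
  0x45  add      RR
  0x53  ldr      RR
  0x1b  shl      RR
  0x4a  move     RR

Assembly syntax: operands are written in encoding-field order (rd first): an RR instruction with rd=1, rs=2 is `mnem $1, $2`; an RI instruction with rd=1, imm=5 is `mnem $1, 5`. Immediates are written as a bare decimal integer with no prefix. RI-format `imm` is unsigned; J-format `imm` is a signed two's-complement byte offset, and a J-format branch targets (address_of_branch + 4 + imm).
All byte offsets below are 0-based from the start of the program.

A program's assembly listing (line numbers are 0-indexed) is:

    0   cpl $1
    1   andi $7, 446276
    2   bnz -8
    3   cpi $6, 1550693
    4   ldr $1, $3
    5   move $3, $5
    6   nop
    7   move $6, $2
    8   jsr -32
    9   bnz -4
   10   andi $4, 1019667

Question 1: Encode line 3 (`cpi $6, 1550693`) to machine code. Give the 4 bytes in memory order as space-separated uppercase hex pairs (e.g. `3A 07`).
FD 97 A9 65

L3: cpi op=0x7e:7|rd=6:3|imm=1550693:22 ⇒ 0xfd97a965 ⇒ big fd 97 a9 65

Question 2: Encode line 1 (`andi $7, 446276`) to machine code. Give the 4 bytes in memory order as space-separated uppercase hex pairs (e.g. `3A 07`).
L1: andi op=0x26:7|rd=7:3|imm=446276:22 ⇒ 0x4dc6cf44 ⇒ big 4d c6 cf 44

4D C6 CF 44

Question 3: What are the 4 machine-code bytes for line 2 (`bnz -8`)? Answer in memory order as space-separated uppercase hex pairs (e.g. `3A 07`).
A5 FF FF F8

line 2 (bnz): pack op=0x52:7|imm=-8:25 = 0xa5fffff8; big→ a5 ff ff f8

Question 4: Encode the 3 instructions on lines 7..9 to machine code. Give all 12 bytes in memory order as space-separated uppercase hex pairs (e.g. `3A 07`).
95 90 00 00 61 FF FF E0 A5 FF FF FC

line 7 (move): pack op=0x4a:7|rd=6:3|rs=2:3|pad=0:19 = 0x95900000; big→ 95 90 00 00
line 8 (jsr): pack op=0x30:7|imm=-32:25 = 0x61ffffe0; big→ 61 ff ff e0
line 9 (bnz): pack op=0x52:7|imm=-4:25 = 0xa5fffffc; big→ a5 ff ff fc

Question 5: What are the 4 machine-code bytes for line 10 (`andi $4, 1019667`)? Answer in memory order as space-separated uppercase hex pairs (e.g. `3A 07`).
L10: andi op=0x26:7|rd=4:3|imm=1019667:22 ⇒ 0x4d0f8f13 ⇒ big 4d 0f 8f 13

4D 0F 8F 13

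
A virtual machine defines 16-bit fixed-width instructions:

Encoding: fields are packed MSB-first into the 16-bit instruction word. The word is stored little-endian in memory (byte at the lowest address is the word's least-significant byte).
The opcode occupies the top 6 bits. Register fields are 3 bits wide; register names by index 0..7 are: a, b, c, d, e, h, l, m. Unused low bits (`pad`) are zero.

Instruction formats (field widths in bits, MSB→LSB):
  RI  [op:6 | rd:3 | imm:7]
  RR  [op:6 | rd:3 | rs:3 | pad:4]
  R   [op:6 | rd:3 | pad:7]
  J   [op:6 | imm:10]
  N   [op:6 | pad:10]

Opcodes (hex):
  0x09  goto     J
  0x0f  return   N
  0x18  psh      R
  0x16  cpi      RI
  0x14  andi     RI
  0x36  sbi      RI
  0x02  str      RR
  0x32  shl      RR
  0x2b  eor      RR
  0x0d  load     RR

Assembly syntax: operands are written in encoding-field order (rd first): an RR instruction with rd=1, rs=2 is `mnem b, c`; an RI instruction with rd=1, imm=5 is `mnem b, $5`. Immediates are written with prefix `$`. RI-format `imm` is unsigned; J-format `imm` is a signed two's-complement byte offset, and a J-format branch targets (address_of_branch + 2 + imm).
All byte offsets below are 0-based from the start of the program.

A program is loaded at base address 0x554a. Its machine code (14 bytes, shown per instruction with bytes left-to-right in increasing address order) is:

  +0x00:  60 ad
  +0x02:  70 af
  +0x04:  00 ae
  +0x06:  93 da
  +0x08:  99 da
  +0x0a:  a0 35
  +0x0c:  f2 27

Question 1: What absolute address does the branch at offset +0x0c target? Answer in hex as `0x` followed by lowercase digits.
@+0c  little-endian(f2 27) = 0x27f2
  top 6b → 0x9 → goto [J]
  imm@[9:0]=0x3f2 (s10→-14) ⇒ $-14
  target = base 0x554a + off 0x0c + 2 + imm -14 = 0x554a

0x554a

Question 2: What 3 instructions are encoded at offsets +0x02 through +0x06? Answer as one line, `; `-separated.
@+02  little-endian(70 af) = 0xaf70
  op=0xaf70>>10=0x2b ⇒ eor (RR)
  rd: (w>>7)&0x7=0x6 → l
  rs: (w>>4)&0x7=0x7 → m
@+04  little-endian(00 ae) = 0xae00
  op=0xae00>>10=0x2b ⇒ eor (RR)
  rd: (w>>7)&0x7=0x4 → e
  rs: (w>>4)&0x7=0x0 → a
@+06  little-endian(93 da) = 0xda93
  op=0xda93>>10=0x36 ⇒ sbi (RI)
  rd: (w>>7)&0x7=0x5 → h
  imm: (w>>0)&0x7f=0x13 → $19

eor l, m; eor e, a; sbi h, $19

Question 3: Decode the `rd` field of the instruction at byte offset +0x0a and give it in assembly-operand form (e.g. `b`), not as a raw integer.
+0x0a: a0 35 ⇒ word 0x35a0 (little)
  opcode bits[15:10]=0xd: load/RR
  rd: (w>>7)&0x7=0x3 → d
  rs: (w>>4)&0x7=0x2 → c

d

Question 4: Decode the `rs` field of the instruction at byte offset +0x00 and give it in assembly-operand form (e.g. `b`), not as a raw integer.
@+00  little-endian(60 ad) = 0xad60
  top 6b → 0x2b → eor [RR]
  [9:7] rd=2 = c
  [6:4] rs=6 = l

l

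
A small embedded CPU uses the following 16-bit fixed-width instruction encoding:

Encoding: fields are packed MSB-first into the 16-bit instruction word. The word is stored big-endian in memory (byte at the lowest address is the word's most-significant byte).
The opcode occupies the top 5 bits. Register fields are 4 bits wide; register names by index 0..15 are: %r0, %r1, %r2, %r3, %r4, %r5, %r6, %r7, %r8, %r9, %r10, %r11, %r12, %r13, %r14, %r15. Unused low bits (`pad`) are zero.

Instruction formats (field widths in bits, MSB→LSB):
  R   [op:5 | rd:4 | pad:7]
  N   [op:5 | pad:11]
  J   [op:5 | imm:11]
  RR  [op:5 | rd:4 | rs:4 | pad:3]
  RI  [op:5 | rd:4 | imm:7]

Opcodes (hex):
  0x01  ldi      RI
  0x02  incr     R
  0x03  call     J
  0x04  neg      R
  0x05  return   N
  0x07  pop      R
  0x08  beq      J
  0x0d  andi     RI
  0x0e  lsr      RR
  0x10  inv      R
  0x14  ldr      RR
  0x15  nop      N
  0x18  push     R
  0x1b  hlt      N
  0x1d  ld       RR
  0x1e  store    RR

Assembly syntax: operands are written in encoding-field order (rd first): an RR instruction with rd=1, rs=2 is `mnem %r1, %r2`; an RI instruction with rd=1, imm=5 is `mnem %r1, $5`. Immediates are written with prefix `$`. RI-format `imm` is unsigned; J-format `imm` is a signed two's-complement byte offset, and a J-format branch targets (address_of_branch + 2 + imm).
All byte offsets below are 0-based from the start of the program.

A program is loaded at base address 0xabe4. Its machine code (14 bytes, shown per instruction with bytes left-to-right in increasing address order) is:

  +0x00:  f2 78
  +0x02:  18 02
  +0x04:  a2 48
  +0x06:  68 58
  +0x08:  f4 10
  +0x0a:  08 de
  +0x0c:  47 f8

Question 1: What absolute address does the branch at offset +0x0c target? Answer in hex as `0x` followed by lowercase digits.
0xabea

+0x0c: 47 f8 ⇒ word 0x47f8 (big)
  opcode bits[15:11]=0x8: beq/J
  imm: (w>>0)&0x7ff=0x7f8 (s11→-8) → $-8
  target = base 0xabe4 + off 0x0c + 2 + imm -8 = 0xabea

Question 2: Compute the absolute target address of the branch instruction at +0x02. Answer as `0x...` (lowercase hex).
0xabea

@+02  big-endian(18 02) = 0x1802
  opcode bits[15:11]=0x3: call/J
  imm@[10:0]=0x2 ⇒ $2
  target = base 0xabe4 + off 0x02 + 2 + imm 2 = 0xabea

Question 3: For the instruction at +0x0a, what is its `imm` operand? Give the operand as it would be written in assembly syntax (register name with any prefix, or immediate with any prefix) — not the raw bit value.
@+0a  big-endian(08 de) = 0x08de
  top 5b → 0x1 → ldi [RI]
  rd: (w>>7)&0xf=0x1 → %r1
  imm: (w>>0)&0x7f=0x5e → $94

$94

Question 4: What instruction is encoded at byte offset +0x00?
store %r4, %r15

off 0x00: read f2 78 as big → 0xf278
  op=0xf278>>11=0x1e ⇒ store (RR)
  rd@[10:7]=0x4 ⇒ %r4
  rs@[6:3]=0xf ⇒ %r15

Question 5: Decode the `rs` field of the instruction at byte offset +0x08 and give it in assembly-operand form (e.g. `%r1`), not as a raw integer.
@+08  big-endian(f4 10) = 0xf410
  top 5b → 0x1e → store [RR]
  rd@[10:7]=0x8 ⇒ %r8
  rs@[6:3]=0x2 ⇒ %r2

%r2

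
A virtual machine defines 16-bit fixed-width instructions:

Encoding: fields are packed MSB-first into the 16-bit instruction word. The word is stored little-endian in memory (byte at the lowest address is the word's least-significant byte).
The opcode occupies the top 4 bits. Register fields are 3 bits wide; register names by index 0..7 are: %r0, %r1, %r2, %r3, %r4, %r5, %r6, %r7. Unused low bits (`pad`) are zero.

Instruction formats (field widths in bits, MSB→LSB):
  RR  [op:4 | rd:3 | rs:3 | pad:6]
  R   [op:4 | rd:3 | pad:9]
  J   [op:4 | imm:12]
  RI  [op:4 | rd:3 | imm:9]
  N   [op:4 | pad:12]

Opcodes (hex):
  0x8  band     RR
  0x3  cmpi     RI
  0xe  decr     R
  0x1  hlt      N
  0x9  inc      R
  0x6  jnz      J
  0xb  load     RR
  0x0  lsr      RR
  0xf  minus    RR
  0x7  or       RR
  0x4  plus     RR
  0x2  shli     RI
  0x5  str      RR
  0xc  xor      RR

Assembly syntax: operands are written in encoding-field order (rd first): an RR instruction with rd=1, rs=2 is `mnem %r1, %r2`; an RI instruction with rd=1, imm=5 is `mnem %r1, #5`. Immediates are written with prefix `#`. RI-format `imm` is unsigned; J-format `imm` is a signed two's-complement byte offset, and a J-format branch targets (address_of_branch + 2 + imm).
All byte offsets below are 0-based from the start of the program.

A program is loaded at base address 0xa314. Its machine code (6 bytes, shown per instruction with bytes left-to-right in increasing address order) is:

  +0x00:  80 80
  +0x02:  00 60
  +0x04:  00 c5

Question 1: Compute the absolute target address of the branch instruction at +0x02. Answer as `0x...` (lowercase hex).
off 0x02: read 00 60 as little → 0x6000
  opcode bits[15:12]=0x6: jnz/J
  imm@[11:0]=0x0 ⇒ #0
  target = base 0xa314 + off 0x02 + 2 + imm 0 = 0xa318

0xa318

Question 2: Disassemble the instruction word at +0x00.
off 0x00: read 80 80 as little → 0x8080
  op=0x8080>>12=0x8 ⇒ band (RR)
  [11:9] rd=0 = %r0
  [8:6] rs=2 = %r2

band %r0, %r2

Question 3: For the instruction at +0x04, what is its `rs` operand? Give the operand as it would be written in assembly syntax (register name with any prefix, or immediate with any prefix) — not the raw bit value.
off 0x04: read 00 c5 as little → 0xc500
  top 4b → 0xc → xor [RR]
  rd@[11:9]=0x2 ⇒ %r2
  rs@[8:6]=0x4 ⇒ %r4

%r4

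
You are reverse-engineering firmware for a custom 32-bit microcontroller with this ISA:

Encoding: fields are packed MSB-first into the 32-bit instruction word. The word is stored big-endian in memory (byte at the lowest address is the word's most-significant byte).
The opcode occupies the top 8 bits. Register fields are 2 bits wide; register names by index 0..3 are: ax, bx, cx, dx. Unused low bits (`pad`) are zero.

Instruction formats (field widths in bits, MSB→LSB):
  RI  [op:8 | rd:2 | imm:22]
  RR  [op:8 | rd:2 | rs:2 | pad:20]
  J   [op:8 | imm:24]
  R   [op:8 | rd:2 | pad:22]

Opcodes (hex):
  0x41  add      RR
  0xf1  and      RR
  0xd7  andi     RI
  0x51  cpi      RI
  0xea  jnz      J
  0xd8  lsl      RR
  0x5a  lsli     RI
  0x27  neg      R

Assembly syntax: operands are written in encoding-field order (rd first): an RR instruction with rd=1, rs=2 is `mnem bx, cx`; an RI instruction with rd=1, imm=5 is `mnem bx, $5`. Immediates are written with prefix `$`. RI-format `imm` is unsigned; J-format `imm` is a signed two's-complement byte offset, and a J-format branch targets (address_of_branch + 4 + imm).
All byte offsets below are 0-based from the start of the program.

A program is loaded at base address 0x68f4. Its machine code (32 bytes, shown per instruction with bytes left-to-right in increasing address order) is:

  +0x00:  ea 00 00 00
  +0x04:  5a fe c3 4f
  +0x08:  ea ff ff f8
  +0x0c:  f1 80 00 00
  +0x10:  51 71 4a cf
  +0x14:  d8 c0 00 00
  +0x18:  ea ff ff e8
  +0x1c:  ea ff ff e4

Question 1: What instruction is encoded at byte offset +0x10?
cpi bx, $3230415

off 0x10: read 51 71 4a cf as big → 0x51714acf
  op=0x51714acf>>24=0x51 ⇒ cpi (RI)
  rd: (w>>22)&0x3=0x1 → bx
  imm: (w>>0)&0x3fffff=0x314acf → $3230415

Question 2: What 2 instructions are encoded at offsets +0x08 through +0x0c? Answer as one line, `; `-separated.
jnz $-8; and cx, ax

@+08  big-endian(ea ff ff f8) = 0xeafffff8
  opcode bits[31:24]=0xea: jnz/J
  imm: (w>>0)&0xffffff=0xfffff8 (s24→-8) → $-8
@+0c  big-endian(f1 80 00 00) = 0xf1800000
  opcode bits[31:24]=0xf1: and/RR
  rd: (w>>22)&0x3=0x2 → cx
  rs: (w>>20)&0x3=0x0 → ax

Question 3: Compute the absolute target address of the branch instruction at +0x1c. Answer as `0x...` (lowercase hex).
[1c] ea ff ff e4 → 0xeaffffe4
  op=0xeaffffe4>>24=0xea ⇒ jnz (J)
  [23:0] imm=16777188 (s24→-28) = $-28
  target = base 0x68f4 + off 0x1c + 4 + imm -28 = 0x68f8

0x68f8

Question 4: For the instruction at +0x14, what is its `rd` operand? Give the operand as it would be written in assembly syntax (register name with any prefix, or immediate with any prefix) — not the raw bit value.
dx

+0x14: d8 c0 00 00 ⇒ word 0xd8c00000 (big)
  opcode bits[31:24]=0xd8: lsl/RR
  [23:22] rd=3 = dx
  [21:20] rs=0 = ax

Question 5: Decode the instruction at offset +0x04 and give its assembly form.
lsli dx, $4113231

@+04  big-endian(5a fe c3 4f) = 0x5afec34f
  op=0x5afec34f>>24=0x5a ⇒ lsli (RI)
  [23:22] rd=3 = dx
  [21:0] imm=4113231 = $4113231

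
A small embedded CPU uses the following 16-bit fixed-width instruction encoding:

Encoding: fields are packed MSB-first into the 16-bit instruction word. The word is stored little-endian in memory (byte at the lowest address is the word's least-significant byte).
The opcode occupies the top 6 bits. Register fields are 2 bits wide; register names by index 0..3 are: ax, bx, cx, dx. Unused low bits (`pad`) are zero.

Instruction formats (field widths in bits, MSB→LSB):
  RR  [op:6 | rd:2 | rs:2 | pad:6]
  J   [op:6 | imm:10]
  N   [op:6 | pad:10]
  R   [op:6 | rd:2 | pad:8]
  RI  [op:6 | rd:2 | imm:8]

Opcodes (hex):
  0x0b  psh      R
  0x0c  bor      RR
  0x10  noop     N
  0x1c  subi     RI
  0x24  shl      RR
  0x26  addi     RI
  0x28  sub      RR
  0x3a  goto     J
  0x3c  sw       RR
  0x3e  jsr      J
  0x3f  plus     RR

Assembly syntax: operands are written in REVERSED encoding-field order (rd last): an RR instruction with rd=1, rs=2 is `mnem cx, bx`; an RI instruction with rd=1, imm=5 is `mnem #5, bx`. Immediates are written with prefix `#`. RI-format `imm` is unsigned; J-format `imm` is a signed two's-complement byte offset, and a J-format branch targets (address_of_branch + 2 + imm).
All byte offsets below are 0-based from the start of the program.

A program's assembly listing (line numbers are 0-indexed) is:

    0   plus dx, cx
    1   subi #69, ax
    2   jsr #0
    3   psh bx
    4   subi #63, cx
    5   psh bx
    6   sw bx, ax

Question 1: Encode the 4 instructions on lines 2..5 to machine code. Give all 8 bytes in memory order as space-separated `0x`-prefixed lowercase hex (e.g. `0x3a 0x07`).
2. jsr fields op=0x3e:6|imm=0:10 → word f800h → 00 f8
3. psh fields op=0xb:6|rd=1:2|pad=0:8 → word 2d00h → 00 2d
4. subi fields op=0x1c:6|rd=2:2|imm=63:8 → word 723fh → 3f 72
5. psh fields op=0xb:6|rd=1:2|pad=0:8 → word 2d00h → 00 2d

0x00 0xf8 0x00 0x2d 0x3f 0x72 0x00 0x2d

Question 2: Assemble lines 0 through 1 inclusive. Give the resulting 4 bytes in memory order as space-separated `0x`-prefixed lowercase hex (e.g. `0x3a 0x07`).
0xc0 0xfe 0x45 0x70

0. plus fields op=0x3f:6|rd=2:2|rs=3:2|pad=0:6 → word fec0h → c0 fe
1. subi fields op=0x1c:6|rd=0:2|imm=69:8 → word 7045h → 45 70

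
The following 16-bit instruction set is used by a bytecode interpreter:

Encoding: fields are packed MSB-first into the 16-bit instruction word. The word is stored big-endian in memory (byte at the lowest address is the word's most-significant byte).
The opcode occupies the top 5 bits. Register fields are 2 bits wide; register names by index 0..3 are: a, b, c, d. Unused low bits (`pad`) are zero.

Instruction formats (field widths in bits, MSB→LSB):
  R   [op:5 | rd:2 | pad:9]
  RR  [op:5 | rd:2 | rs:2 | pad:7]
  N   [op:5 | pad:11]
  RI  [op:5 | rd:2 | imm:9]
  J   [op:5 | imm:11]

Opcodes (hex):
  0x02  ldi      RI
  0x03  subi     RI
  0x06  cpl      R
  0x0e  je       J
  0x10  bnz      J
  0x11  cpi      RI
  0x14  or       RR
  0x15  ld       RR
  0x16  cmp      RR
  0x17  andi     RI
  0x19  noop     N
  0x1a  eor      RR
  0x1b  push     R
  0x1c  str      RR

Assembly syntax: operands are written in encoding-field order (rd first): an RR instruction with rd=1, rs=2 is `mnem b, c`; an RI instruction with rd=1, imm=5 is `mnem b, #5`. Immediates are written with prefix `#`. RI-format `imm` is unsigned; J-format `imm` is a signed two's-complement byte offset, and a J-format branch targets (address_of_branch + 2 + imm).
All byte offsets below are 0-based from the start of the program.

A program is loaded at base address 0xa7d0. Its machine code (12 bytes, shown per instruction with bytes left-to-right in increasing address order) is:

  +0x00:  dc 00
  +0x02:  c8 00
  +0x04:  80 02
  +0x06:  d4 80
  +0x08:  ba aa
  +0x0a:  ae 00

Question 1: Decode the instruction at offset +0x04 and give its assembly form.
bnz #2

@+04  big-endian(80 02) = 0x8002
  opcode bits[15:11]=0x10: bnz/J
  imm@[10:0]=0x2 ⇒ #2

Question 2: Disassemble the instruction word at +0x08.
off 0x08: read ba aa as big → 0xbaaa
  top 5b → 0x17 → andi [RI]
  [10:9] rd=1 = b
  [8:0] imm=170 = #170

andi b, #170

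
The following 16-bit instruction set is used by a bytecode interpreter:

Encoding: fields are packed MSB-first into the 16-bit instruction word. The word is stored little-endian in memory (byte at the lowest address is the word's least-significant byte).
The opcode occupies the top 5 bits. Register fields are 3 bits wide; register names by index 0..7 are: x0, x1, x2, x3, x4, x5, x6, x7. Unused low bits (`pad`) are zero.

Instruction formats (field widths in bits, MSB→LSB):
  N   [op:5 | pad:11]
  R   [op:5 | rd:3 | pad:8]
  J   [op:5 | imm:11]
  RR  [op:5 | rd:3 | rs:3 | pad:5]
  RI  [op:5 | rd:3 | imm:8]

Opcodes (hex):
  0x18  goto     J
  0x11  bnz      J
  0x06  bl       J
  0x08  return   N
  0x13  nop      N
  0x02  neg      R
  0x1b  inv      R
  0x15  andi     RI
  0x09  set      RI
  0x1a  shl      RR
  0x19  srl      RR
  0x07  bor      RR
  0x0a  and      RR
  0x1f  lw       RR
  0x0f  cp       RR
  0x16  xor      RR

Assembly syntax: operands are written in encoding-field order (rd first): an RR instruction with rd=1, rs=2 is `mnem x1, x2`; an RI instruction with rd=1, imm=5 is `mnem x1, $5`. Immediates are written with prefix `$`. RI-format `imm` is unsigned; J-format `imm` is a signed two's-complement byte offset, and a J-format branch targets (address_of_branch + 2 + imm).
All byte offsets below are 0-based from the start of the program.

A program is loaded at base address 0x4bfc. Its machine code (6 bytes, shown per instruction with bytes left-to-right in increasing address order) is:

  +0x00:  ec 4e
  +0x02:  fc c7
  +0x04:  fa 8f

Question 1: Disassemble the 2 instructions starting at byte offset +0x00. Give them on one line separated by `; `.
set x6, $236; goto $-4

[00] ec 4e → 0x4eec
  opcode bits[15:11]=0x9: set/RI
  [10:8] rd=6 = x6
  [7:0] imm=236 = $236
[02] fc c7 → 0xc7fc
  opcode bits[15:11]=0x18: goto/J
  [10:0] imm=2044 (s11→-4) = $-4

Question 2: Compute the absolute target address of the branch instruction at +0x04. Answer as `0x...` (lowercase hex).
0x4bfc

@+04  little-endian(fa 8f) = 0x8ffa
  opcode bits[15:11]=0x11: bnz/J
  [10:0] imm=2042 (s11→-6) = $-6
  target = base 0x4bfc + off 0x04 + 2 + imm -6 = 0x4bfc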